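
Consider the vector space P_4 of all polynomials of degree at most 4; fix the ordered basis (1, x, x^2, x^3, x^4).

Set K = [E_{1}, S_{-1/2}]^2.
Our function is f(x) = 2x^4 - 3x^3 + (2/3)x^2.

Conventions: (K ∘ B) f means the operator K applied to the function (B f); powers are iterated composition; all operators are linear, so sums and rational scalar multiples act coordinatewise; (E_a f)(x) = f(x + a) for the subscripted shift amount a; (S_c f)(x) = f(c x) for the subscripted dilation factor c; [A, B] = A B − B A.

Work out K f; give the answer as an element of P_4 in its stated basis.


the result is g(x) = -(27/16)x^2 + (27/8)x - 183/32

S_{-1/2} f = (1/8)x^4 + (3/8)x^3 + (1/6)x^2
E_{1} S_{-1/2} f = (1/8)x^4 + (7/8)x^3 + (49/24)x^2 + (47/24)x + 2/3
E_{1} f = 2x^4 + 5x^3 + (11/3)x^2 + (1/3)x - 1/3
S_{-1/2} E_{1} f = (1/8)x^4 - (5/8)x^3 + (11/12)x^2 - (1/6)x - 1/3
[E_{1}, S_{-1/2}] f = (3/2)x^3 + (9/8)x^2 + (17/8)x + 1
S_{-1/2} [E_{1}, S_{-1/2}] f = -(3/16)x^3 + (9/32)x^2 - (17/16)x + 1
E_{1} S_{-1/2} [E_{1}, S_{-1/2}] f = -(3/16)x^3 - (9/32)x^2 - (17/16)x + 1/32
E_{1} [E_{1}, S_{-1/2}] f = (3/2)x^3 + (45/8)x^2 + (71/8)x + 23/4
S_{-1/2} E_{1} [E_{1}, S_{-1/2}] f = -(3/16)x^3 + (45/32)x^2 - (71/16)x + 23/4
[E_{1}, S_{-1/2}] [E_{1}, S_{-1/2}] f = -(27/16)x^2 + (27/8)x - 183/32


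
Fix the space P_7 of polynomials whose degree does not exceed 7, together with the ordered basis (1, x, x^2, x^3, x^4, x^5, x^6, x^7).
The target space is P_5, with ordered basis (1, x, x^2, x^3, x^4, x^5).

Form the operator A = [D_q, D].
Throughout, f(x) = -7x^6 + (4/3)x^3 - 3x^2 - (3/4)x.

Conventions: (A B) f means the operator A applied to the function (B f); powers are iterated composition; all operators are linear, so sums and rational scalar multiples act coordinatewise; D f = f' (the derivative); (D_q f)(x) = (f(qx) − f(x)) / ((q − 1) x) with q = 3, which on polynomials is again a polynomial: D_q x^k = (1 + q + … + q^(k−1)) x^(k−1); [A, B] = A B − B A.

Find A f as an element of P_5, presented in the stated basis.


g(x) = 7658x^4 - (56/3)x + 6

D f = -42x^5 + 4x^2 - 6x - 3/4
D_q D f = -5082x^4 + 16x - 6
D_q f = -2548x^5 + (52/3)x^2 - 12x - 3/4
D D_q f = -12740x^4 + (104/3)x - 12
[D_q, D] f = 7658x^4 - (56/3)x + 6


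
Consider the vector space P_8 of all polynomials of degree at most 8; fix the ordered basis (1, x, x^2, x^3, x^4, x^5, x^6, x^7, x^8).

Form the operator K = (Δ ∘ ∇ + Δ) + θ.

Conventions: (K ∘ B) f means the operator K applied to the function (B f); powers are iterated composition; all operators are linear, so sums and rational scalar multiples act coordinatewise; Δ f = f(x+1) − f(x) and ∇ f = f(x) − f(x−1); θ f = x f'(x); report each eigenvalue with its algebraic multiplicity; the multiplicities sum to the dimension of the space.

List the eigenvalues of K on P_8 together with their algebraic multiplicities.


image of 1: 0
image of x: x + 1
image of x^2: 2x^2 + 2x + 3
image of x^3: 3x^3 + 3x^2 + 9x + 1
image of x^4: 4x^4 + 4x^3 + 18x^2 + 4x + 3
image of x^5: 5x^5 + 5x^4 + 30x^3 + 10x^2 + 15x + 1
image of x^6: 6x^6 + 6x^5 + 45x^4 + 20x^3 + 45x^2 + 6x + 3
image of x^7: 7x^7 + 7x^6 + 63x^5 + 35x^4 + 105x^3 + 21x^2 + 21x + 1
image of x^8: 8x^8 + 8x^7 + 84x^6 + 56x^5 + 210x^4 + 56x^3 + 84x^2 + 8x + 3
the matrix is upper triangular; its diagonal is (0, 1, 2, 3, 4, 5, 6, 7, 8)
for a triangular matrix the eigenvalues are the diagonal entries, with algebraic multiplicity their repetition count

λ = 0 (multiplicity 1), λ = 1 (multiplicity 1), λ = 2 (multiplicity 1), λ = 3 (multiplicity 1), λ = 4 (multiplicity 1), λ = 5 (multiplicity 1), λ = 6 (multiplicity 1), λ = 7 (multiplicity 1), λ = 8 (multiplicity 1)


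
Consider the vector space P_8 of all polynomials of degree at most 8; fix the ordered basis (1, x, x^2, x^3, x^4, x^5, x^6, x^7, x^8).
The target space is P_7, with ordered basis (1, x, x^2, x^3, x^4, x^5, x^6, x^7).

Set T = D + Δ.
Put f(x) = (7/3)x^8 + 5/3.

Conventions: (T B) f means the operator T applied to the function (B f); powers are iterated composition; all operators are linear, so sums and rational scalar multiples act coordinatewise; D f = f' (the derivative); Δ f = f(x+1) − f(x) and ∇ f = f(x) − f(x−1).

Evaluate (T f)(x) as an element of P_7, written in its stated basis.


D f = (56/3)x^7
Δ f = (56/3)x^7 + (196/3)x^6 + (392/3)x^5 + (490/3)x^4 + (392/3)x^3 + (196/3)x^2 + (56/3)x + 7/3
(D + Δ) f = (112/3)x^7 + (196/3)x^6 + (392/3)x^5 + (490/3)x^4 + (392/3)x^3 + (196/3)x^2 + (56/3)x + 7/3

g(x) = (112/3)x^7 + (196/3)x^6 + (392/3)x^5 + (490/3)x^4 + (392/3)x^3 + (196/3)x^2 + (56/3)x + 7/3


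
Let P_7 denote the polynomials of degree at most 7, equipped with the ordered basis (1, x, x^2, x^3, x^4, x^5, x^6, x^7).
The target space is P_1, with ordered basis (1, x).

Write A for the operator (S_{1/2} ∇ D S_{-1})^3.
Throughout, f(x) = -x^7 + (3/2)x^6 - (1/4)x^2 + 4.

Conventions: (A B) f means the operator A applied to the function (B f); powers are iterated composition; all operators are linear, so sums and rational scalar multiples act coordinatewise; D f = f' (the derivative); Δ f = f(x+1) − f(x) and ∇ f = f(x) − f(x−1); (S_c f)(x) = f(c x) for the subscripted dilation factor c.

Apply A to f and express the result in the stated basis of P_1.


g(x) = (315/32)x - 405/32

S_{-1} f = x^7 + (3/2)x^6 - (1/4)x^2 + 4
D S_{-1} f = 7x^6 + 9x^5 - (1/2)x
∇ D S_{-1} f = 42x^5 - 60x^4 + 50x^3 - 15x^2 - 3x + 3/2
S_{1/2} (∇ D S_{-1}) f = (21/16)x^5 - (15/4)x^4 + (25/4)x^3 - (15/4)x^2 - (3/2)x + 3/2
S_{-1} (S_{1/2} ∇ D S_{-1}) f = -(21/16)x^5 - (15/4)x^4 - (25/4)x^3 - (15/4)x^2 + (3/2)x + 3/2
D S_{-1} (S_{1/2} ∇ D S_{-1}) f = -(105/16)x^4 - 15x^3 - (75/4)x^2 - (15/2)x + 3/2
∇ D S_{-1} (S_{1/2} ∇ D S_{-1}) f = -(105/4)x^3 - (45/8)x^2 - (75/4)x + 45/16
S_{1/2} (∇ D S_{-1}) (S_{1/2} ∇ D S_{-1}) f = -(105/32)x^3 - (45/32)x^2 - (75/8)x + 45/16
S_{-1} (S_{1/2} ∇ D S_{-1}) (S_{1/2} ∇ D S_{-1}) f = (105/32)x^3 - (45/32)x^2 + (75/8)x + 45/16
D S_{-1} (S_{1/2} ∇ D S_{-1}) (S_{1/2} ∇ D S_{-1}) f = (315/32)x^2 - (45/16)x + 75/8
∇ D S_{-1} (S_{1/2} ∇ D S_{-1}) (S_{1/2} ∇ D S_{-1}) f = (315/16)x - 405/32
S_{1/2} (∇ D S_{-1}) (S_{1/2} ∇ D S_{-1}) (S_{1/2} ∇ D S_{-1}) f = (315/32)x - 405/32


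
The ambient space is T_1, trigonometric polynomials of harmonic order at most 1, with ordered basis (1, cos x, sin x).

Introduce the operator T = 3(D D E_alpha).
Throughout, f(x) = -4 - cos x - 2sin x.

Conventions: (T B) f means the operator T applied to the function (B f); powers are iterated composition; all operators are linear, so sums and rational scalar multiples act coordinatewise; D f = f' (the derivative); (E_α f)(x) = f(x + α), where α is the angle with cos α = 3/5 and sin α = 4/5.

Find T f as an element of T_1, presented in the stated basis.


the image equals g(x) = (33/5)cos x + (6/5)sin x

E_alpha f = -4 - (11/5)cos x - (2/5)sin x
D E_alpha f = -(2/5)cos x + (11/5)sin x
D D E_alpha f = (11/5)cos x + (2/5)sin x
(3(D D E_alpha)) f = (33/5)cos x + (6/5)sin x


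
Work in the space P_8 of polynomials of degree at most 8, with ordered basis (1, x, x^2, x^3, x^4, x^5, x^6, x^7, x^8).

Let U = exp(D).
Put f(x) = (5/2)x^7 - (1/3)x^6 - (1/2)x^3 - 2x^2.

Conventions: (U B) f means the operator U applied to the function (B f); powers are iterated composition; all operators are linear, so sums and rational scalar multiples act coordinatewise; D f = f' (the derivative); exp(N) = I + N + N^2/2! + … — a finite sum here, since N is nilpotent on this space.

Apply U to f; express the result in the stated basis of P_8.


order-1 term: (35/2)x^6 - 2x^5 - (3/2)x^2 - 4x
order-2 term: (105/2)x^5 - 5x^4 - (3/2)x - 2
order-3 term: (175/2)x^4 - (20/3)x^3 - 1/2
order-4 term: (175/2)x^3 - 5x^2
order-5 term: (105/2)x^2 - 2x
order-6 term: (35/2)x - 1/3
order-7 term: 5/2
the series for exp(D) f terminates at order 7
exp(D) f = (5/2)x^7 + (103/6)x^6 + (101/2)x^5 + (165/2)x^4 + (241/3)x^3 + 44x^2 + 10x - 1/3

g(x) = (5/2)x^7 + (103/6)x^6 + (101/2)x^5 + (165/2)x^4 + (241/3)x^3 + 44x^2 + 10x - 1/3


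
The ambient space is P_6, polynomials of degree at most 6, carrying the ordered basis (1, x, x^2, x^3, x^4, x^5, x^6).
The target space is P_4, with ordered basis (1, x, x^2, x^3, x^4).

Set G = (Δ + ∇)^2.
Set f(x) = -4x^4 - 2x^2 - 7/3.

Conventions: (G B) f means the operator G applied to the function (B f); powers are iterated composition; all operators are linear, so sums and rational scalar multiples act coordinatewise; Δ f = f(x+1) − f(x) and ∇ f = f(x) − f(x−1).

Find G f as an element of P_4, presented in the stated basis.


Δ f = -16x^3 - 24x^2 - 20x - 6
∇ f = -16x^3 + 24x^2 - 20x + 6
(Δ + ∇) f = -32x^3 - 40x
Δ (Δ + ∇) f = -96x^2 - 96x - 72
∇ (Δ + ∇) f = -96x^2 + 96x - 72
(Δ + ∇) (Δ + ∇) f = -192x^2 - 144

g(x) = -192x^2 - 144


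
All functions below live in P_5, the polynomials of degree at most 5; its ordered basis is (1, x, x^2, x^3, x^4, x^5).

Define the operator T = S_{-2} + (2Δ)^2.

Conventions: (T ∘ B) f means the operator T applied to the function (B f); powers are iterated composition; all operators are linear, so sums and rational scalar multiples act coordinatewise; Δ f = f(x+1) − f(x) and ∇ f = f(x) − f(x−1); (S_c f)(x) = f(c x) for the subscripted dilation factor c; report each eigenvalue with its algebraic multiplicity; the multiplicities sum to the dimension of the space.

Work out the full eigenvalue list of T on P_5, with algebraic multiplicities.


λ = -32 (multiplicity 1), λ = -8 (multiplicity 1), λ = -2 (multiplicity 1), λ = 1 (multiplicity 1), λ = 4 (multiplicity 1), λ = 16 (multiplicity 1)

image of 1: 1
image of x: -2x
image of x^2: 4x^2 + 8
image of x^3: -8x^3 + 24x + 24
image of x^4: 16x^4 + 48x^2 + 96x + 56
image of x^5: -32x^5 + 80x^3 + 240x^2 + 280x + 120
the matrix is upper triangular; its diagonal is (1, -2, 4, -8, 16, -32)
for a triangular matrix the eigenvalues are the diagonal entries, with algebraic multiplicity their repetition count


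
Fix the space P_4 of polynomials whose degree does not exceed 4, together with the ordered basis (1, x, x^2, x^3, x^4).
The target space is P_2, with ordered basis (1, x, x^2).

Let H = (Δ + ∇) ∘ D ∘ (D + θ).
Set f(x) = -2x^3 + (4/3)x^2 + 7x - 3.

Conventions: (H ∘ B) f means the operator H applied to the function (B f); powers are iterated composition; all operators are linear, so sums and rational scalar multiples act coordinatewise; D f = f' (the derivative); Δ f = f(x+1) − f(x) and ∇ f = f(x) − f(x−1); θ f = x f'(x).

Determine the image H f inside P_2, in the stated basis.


g(x) = -72x - 40/3

D f = -6x^2 + (8/3)x + 7
θ f = -6x^3 + (8/3)x^2 + 7x
(D + θ) f = -6x^3 - (10/3)x^2 + (29/3)x + 7
D (D + θ) f = -18x^2 - (20/3)x + 29/3
Δ D (D + θ) f = -36x - 74/3
∇ D (D + θ) f = -36x + 34/3
(Δ + ∇) D (D + θ) f = -72x - 40/3


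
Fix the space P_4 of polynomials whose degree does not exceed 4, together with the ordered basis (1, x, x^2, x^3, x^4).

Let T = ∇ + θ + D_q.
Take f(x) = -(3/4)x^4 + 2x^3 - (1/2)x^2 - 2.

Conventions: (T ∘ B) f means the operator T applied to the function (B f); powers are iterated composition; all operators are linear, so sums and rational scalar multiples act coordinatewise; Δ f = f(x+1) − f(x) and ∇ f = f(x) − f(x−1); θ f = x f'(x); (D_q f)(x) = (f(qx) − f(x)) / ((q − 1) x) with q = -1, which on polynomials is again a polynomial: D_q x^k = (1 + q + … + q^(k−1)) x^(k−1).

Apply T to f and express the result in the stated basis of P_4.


∇ f = -3x^3 + (21/2)x^2 - 10x + 13/4
θ f = -3x^4 + 6x^3 - x^2
D_q f = 2x^2
(∇ + θ + D_q) f = -3x^4 + 3x^3 + (23/2)x^2 - 10x + 13/4

the result is g(x) = -3x^4 + 3x^3 + (23/2)x^2 - 10x + 13/4


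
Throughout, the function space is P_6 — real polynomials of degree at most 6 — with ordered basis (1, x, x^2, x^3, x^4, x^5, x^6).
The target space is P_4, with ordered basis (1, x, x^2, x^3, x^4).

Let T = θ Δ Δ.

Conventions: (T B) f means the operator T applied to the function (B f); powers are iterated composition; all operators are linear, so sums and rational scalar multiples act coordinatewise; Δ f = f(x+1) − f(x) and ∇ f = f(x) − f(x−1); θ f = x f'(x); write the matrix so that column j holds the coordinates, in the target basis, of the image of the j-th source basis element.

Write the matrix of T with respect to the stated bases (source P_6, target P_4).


image of 1: 0
image of x: 0
image of x^2: 0
image of x^3: 6x
image of x^4: 24x^2 + 24x
image of x^5: 60x^3 + 120x^2 + 70x
image of x^6: 120x^4 + 360x^3 + 420x^2 + 180x
each image's coordinates form column j of the matrix

the matrix is [[0, 0, 0, 0, 0, 0, 0]; [0, 0, 0, 6, 24, 70, 180]; [0, 0, 0, 0, 24, 120, 420]; [0, 0, 0, 0, 0, 60, 360]; [0, 0, 0, 0, 0, 0, 120]] (rows listed top to bottom)


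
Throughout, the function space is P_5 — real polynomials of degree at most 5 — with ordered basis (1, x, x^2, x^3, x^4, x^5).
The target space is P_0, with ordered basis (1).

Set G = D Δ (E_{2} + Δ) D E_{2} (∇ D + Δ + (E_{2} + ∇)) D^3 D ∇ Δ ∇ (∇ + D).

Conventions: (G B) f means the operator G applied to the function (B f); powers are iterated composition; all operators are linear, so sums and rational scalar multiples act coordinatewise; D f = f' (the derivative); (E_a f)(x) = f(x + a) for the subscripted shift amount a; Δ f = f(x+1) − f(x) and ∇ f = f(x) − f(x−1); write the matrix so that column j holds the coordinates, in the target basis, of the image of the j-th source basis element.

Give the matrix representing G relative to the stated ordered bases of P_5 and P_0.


the matrix is [[0, 0, 0, 0, 0, 0]] (rows listed top to bottom)

image of 1: 0
image of x: 0
image of x^2: 0
image of x^3: 0
image of x^4: 0
image of x^5: 0
each image's coordinates form column j of the matrix


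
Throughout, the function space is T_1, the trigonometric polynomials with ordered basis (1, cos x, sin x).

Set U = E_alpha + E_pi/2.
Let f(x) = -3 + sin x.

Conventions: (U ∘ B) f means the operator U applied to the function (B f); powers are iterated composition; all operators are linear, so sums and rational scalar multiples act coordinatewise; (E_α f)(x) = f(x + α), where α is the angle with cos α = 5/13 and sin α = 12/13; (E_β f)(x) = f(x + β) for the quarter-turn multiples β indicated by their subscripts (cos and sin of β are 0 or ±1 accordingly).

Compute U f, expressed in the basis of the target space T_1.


E_alpha f = -3 + (12/13)cos x + (5/13)sin x
E_pi/2 f = -3 + cos x
(E_alpha + E_pi/2) f = -6 + (25/13)cos x + (5/13)sin x

g(x) = -6 + (25/13)cos x + (5/13)sin x


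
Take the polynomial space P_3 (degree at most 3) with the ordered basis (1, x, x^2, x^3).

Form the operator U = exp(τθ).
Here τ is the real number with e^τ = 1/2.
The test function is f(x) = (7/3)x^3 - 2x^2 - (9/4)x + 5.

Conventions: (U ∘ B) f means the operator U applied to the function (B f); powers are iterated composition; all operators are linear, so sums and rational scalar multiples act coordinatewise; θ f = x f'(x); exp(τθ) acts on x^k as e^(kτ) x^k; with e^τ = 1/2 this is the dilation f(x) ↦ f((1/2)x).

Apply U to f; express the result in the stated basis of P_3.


the result is g(x) = (7/24)x^3 - (1/2)x^2 - (9/8)x + 5

exp(τθ) x^k = e^(kτ) x^k; with e^τ = 1/2 this sends x^k to (1/2)^k x^k
x ↦ 1/2 x
x^2 ↦ 1/4 x^2
x^3 ↦ 1/8 x^3
applying this coordinatewise to f: exp(τθ) f = (7/24)x^3 - (1/2)x^2 - (9/8)x + 5


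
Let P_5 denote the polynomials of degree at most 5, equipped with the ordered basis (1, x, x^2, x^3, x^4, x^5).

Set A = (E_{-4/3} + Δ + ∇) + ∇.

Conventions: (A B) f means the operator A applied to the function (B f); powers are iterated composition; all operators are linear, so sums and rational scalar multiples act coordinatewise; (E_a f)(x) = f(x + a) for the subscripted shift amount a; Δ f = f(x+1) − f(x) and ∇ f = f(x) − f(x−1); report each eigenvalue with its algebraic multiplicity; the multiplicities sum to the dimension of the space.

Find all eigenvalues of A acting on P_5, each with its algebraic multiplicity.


λ = 1 (multiplicity 6)

image of 1: 1
image of x: x + 5/3
image of x^2: x^2 + (10/3)x + 7/9
image of x^3: x^3 + 5x^2 + (7/3)x + 17/27
image of x^4: x^4 + (20/3)x^3 + (14/3)x^2 + (68/27)x + 175/81
image of x^5: x^5 + (25/3)x^4 + (70/9)x^3 + (170/27)x^2 + (875/81)x - 295/243
the matrix is upper triangular; its diagonal is (1, 1, 1, 1, 1, 1)
for a triangular matrix the eigenvalues are the diagonal entries, with algebraic multiplicity their repetition count


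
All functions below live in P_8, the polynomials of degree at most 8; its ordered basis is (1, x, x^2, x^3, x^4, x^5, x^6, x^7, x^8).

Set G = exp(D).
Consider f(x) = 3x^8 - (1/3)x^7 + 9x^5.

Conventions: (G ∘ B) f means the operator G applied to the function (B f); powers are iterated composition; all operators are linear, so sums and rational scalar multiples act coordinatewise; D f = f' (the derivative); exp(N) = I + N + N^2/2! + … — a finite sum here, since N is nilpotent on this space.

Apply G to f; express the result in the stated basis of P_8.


the result is g(x) = 3x^8 + (71/3)x^7 + (245/3)x^6 + 170x^5 + (730/3)x^4 + (739/3)x^3 + 167x^2 + (200/3)x + 35/3

order-1 term: 24x^7 - (7/3)x^6 + 45x^4
order-2 term: 84x^6 - 7x^5 + 90x^3
order-3 term: 168x^5 - (35/3)x^4 + 90x^2
order-4 term: 210x^4 - (35/3)x^3 + 45x
order-5 term: 168x^3 - 7x^2 + 9
order-6 term: 84x^2 - (7/3)x
order-7 term: 24x - 1/3
order-8 term: 3
the series for exp(D) f terminates at order 8
exp(D) f = 3x^8 + (71/3)x^7 + (245/3)x^6 + 170x^5 + (730/3)x^4 + (739/3)x^3 + 167x^2 + (200/3)x + 35/3


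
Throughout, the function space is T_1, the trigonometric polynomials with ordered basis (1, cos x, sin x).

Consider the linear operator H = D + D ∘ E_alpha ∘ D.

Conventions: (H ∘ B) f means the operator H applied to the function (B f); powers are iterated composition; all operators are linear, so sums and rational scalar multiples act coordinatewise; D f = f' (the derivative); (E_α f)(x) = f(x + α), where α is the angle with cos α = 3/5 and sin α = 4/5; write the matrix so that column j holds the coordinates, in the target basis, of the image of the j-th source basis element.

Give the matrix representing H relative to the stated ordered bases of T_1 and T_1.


image of 1: 0
image of cos x: -(3/5)cos x - (1/5)sin x
image of sin x: (1/5)cos x - (3/5)sin x
each image's coordinates form column j of the matrix

the matrix is [[0, 0, 0]; [0, -3/5, 1/5]; [0, -1/5, -3/5]] (rows listed top to bottom)


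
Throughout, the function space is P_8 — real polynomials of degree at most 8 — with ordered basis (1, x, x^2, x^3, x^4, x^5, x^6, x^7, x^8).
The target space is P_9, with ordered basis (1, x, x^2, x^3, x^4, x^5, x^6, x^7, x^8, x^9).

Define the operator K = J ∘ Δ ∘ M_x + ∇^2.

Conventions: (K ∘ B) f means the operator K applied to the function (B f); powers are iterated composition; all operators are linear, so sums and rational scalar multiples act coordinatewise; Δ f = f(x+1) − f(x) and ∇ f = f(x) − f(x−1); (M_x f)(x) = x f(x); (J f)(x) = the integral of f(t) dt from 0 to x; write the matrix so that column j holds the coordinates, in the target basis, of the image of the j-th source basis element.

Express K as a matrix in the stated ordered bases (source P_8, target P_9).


image of 1: x
image of x: x^2 + x
image of x^2: x^3 + (3/2)x^2 + x + 2
image of x^3: x^4 + 2x^3 + 2x^2 + 7x - 6
image of x^4: x^5 + (5/2)x^4 + (10/3)x^3 + (29/2)x^2 - 23x + 14
image of x^5: x^6 + 3x^5 + 5x^4 + 25x^3 - 57x^2 + 71x - 30
image of x^6: x^7 + (7/2)x^6 + 7x^5 + (155/4)x^4 - 113x^3 + (427/2)x^2 - 179x + 62
image of x^7: x^8 + 4x^7 + (28/3)x^6 + 56x^5 - 196x^4 + (1498/3)x^3 - 626x^2 + 435x - 126
image of x^8: x^9 + (9/2)x^8 + 12x^7 + 77x^6 - (1554/5)x^5 + 1001x^4 - 1668x^3 + (3481/2)x^2 - 1007x + 254
each image's coordinates form column j of the matrix

the matrix is [[0, 0, 2, -6, 14, -30, 62, -126, 254]; [1, 1, 1, 7, -23, 71, -179, 435, -1007]; [0, 1, 3/2, 2, 29/2, -57, 427/2, -626, 3481/2]; [0, 0, 1, 2, 10/3, 25, -113, 1498/3, -1668]; [0, 0, 0, 1, 5/2, 5, 155/4, -196, 1001]; [0, 0, 0, 0, 1, 3, 7, 56, -1554/5]; [0, 0, 0, 0, 0, 1, 7/2, 28/3, 77]; [0, 0, 0, 0, 0, 0, 1, 4, 12]; [0, 0, 0, 0, 0, 0, 0, 1, 9/2]; [0, 0, 0, 0, 0, 0, 0, 0, 1]] (rows listed top to bottom)


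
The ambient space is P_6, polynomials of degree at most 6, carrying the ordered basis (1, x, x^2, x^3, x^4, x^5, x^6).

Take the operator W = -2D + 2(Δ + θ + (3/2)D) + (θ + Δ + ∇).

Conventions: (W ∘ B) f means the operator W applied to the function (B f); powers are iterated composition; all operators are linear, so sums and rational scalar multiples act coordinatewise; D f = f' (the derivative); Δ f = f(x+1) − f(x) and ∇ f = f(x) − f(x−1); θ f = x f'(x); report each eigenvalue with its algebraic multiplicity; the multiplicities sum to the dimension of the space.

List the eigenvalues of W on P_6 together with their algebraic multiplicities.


image of 1: 0
image of x: 3x + 5
image of x^2: 6x^2 + 10x + 2
image of x^3: 9x^3 + 15x^2 + 6x + 4
image of x^4: 12x^4 + 20x^3 + 12x^2 + 16x + 2
image of x^5: 15x^5 + 25x^4 + 20x^3 + 40x^2 + 10x + 4
image of x^6: 18x^6 + 30x^5 + 30x^4 + 80x^3 + 30x^2 + 24x + 2
the matrix is upper triangular; its diagonal is (0, 3, 6, 9, 12, 15, 18)
for a triangular matrix the eigenvalues are the diagonal entries, with algebraic multiplicity their repetition count

λ = 0 (multiplicity 1), λ = 3 (multiplicity 1), λ = 6 (multiplicity 1), λ = 9 (multiplicity 1), λ = 12 (multiplicity 1), λ = 15 (multiplicity 1), λ = 18 (multiplicity 1)


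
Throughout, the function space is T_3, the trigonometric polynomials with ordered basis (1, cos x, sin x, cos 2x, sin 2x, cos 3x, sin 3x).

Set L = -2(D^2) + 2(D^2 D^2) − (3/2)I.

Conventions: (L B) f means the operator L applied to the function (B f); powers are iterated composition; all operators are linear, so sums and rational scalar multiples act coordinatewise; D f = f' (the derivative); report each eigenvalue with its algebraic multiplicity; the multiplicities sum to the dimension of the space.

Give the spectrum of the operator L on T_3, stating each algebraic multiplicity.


image of 1: -3/2
image of cos x: (5/2)cos x
image of sin x: (5/2)sin x
image of cos 2x: (77/2)cos 2x
image of sin 2x: (77/2)sin 2x
image of cos 3x: (357/2)cos 3x
image of sin 3x: (357/2)sin 3x
the matrix is diagonal; its diagonal is (-3/2, 5/2, 5/2, 77/2, 77/2, 357/2, 357/2)
for a triangular matrix the eigenvalues are the diagonal entries, with algebraic multiplicity their repetition count

λ = -3/2 (multiplicity 1), λ = 5/2 (multiplicity 2), λ = 77/2 (multiplicity 2), λ = 357/2 (multiplicity 2)


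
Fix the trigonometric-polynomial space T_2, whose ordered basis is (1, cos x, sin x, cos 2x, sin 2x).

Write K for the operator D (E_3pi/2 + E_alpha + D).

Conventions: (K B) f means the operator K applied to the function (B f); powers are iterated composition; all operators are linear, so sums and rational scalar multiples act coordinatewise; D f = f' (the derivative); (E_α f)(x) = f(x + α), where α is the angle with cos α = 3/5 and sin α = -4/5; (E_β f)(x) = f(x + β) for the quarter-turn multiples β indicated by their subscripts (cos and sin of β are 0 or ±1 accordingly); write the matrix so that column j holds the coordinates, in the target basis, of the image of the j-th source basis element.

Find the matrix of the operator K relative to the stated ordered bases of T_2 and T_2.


image of 1: 0
image of cos x: (4/5)cos x - (3/5)sin x
image of sin x: (3/5)cos x + (4/5)sin x
image of cos 2x: -(52/25)cos 2x + (64/25)sin 2x
image of sin 2x: -(64/25)cos 2x - (52/25)sin 2x
each image's coordinates form column j of the matrix

the matrix is [[0, 0, 0, 0, 0]; [0, 4/5, 3/5, 0, 0]; [0, -3/5, 4/5, 0, 0]; [0, 0, 0, -52/25, -64/25]; [0, 0, 0, 64/25, -52/25]] (rows listed top to bottom)


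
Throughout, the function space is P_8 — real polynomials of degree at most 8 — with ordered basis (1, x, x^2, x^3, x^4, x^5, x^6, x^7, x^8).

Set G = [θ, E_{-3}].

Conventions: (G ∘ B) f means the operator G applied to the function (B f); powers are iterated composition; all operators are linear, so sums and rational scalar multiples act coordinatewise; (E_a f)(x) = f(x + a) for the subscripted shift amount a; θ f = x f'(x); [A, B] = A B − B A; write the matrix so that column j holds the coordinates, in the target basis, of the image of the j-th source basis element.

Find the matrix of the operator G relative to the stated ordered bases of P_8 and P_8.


the matrix is [[0, 3, -18, 81, -324, 1215, -4374, 15309, -52488]; [0, 0, 6, -54, 324, -1620, 7290, -30618, 122472]; [0, 0, 0, 9, -108, 810, -4860, 25515, -122472]; [0, 0, 0, 0, 12, -180, 1620, -11340, 68040]; [0, 0, 0, 0, 0, 15, -270, 2835, -22680]; [0, 0, 0, 0, 0, 0, 18, -378, 4536]; [0, 0, 0, 0, 0, 0, 0, 21, -504]; [0, 0, 0, 0, 0, 0, 0, 0, 24]; [0, 0, 0, 0, 0, 0, 0, 0, 0]] (rows listed top to bottom)

image of 1: 0
image of x: 3
image of x^2: 6x - 18
image of x^3: 9x^2 - 54x + 81
image of x^4: 12x^3 - 108x^2 + 324x - 324
image of x^5: 15x^4 - 180x^3 + 810x^2 - 1620x + 1215
image of x^6: 18x^5 - 270x^4 + 1620x^3 - 4860x^2 + 7290x - 4374
image of x^7: 21x^6 - 378x^5 + 2835x^4 - 11340x^3 + 25515x^2 - 30618x + 15309
image of x^8: 24x^7 - 504x^6 + 4536x^5 - 22680x^4 + 68040x^3 - 122472x^2 + 122472x - 52488
each image's coordinates form column j of the matrix


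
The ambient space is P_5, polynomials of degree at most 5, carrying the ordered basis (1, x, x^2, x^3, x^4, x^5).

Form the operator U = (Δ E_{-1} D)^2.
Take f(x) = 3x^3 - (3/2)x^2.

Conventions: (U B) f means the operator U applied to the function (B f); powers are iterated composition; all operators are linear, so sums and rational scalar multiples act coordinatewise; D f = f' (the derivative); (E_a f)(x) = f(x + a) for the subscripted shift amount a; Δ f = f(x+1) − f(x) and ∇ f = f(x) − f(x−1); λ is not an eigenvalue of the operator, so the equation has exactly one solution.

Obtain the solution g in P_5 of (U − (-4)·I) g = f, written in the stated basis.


write g with unknown coordinates in the stated basis and equate coefficients in (U − (-4)·I) g = f
solving from the highest basis element down gives g = (3/4)x^3 - (3/8)x^2
check: U g = 0
so U g − (-4)·g = 3x^3 - (3/2)x^2 = f ✓

g(x) = (3/4)x^3 - (3/8)x^2


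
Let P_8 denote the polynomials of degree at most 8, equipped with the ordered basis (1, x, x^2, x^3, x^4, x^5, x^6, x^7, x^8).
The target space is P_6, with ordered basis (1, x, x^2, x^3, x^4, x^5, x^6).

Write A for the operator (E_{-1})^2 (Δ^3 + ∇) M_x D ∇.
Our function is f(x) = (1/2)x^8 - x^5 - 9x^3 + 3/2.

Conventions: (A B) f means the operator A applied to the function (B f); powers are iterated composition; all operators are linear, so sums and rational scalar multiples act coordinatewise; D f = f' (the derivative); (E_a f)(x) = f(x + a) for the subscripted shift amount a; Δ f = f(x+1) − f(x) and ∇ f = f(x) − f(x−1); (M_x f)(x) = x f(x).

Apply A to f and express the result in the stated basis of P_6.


g(x) = 196x^6 - 3444x^5 + 31500x^4 - 125100x^3 + 278870x^2 - 335378x + 171536

∇ f = 4x^7 - 14x^6 + 28x^5 - 40x^4 + 38x^3 - 51x^2 + 36x - 21/2
D ∇ f = 28x^6 - 84x^5 + 140x^4 - 160x^3 + 114x^2 - 102x + 36
M_x D ∇ f = 28x^7 - 84x^6 + 140x^5 - 160x^4 + 114x^3 - 102x^2 + 36x
Δ (M_x D ∇) f = 196x^6 + 84x^5 + 420x^4 + 60x^3 + 110x^2 - 110x - 28
Δ Δ (M_x D ∇) f = 1176x^5 + 3360x^4 + 6440x^3 + 6480x^2 + 3676x + 760
Δ Δ Δ (M_x D ∇) f = 5880x^4 + 25200x^3 + 51240x^2 + 51600x + 21132
∇ (M_x D ∇) f = 196x^6 - 1092x^5 + 2940x^4 - 4700x^3 + 4550x^2 - 2586x + 664
(Δ^3 + ∇) (M_x D ∇) f = 196x^6 - 1092x^5 + 8820x^4 + 20500x^3 + 55790x^2 + 49014x + 21796
E_{-1} (Δ^3 + ∇) (M_x D ∇) f = 196x^6 - 2268x^5 + 17220x^4 - 29620x^3 + 61070x^2 - 42982x + 18180
E_{-1} E_{-1} (Δ^3 + ∇) (M_x D ∇) f = 196x^6 - 3444x^5 + 31500x^4 - 125100x^3 + 278870x^2 - 335378x + 171536


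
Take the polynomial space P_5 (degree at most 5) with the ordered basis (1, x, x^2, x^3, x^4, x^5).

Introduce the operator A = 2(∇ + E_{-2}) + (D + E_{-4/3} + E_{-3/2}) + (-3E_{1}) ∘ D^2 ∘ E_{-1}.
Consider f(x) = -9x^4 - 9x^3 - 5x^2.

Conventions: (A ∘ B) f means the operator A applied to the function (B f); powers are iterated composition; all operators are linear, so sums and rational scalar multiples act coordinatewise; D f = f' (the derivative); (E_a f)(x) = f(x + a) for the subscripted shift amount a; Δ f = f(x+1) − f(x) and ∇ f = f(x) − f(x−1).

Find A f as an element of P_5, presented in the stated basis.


the image equals g(x) = -36x^4 + 102x^3 - 134x^2 + (7685/12)x - 2983/16

∇ f = -36x^3 + 27x^2 - 19x + 5
E_{-2} f = -9x^4 + 63x^3 - 167x^2 + 200x - 92
(∇ + E_{-2}) f = -9x^4 + 27x^3 - 140x^2 + 181x - 87
(2(∇ + E_{-2})) f = -18x^4 + 54x^3 - 280x^2 + 362x - 174
D f = -36x^3 - 27x^2 - 10x
E_{-4/3} f = -9x^4 + 39x^3 - 65x^2 + (152/3)x - 16
E_{-3/2} f = -9x^4 + 45x^3 - 86x^2 + (303/4)x - 423/16
(D + E_{-4/3} + E_{-3/2}) f = -18x^4 + 48x^3 - 178x^2 + (1397/12)x - 679/16
E_{-1} f = -9x^4 + 27x^3 - 32x^2 + 19x - 5
D E_{-1} f = -36x^3 + 81x^2 - 64x + 19
D D E_{-1} f = -108x^2 + 162x - 64
E_{1} D^2 E_{-1} f = -108x^2 - 54x - 10
(-3E_{1}) D^2 E_{-1} f = 324x^2 + 162x + 30
(2(∇ + E_{-2}) + (D + E_{-4/3} + E_{-3/2}) + (-3E_{1}) ∘ D^2 ∘ E_{-1}) f = -36x^4 + 102x^3 - 134x^2 + (7685/12)x - 2983/16


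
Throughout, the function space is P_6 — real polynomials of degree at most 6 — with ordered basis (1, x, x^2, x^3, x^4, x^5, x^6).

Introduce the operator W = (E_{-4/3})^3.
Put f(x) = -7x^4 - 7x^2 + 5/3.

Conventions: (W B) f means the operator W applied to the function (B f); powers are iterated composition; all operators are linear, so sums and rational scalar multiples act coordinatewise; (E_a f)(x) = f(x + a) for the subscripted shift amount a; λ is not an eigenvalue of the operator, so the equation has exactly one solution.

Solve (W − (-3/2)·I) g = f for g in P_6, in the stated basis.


write g with unknown coordinates in the stated basis and equate coefficients in (W − (-3/2)·I) g = f
solving from the highest basis element down gives g = -(14/5)x^4 - (448/25)x^3 + (2338/125)x^2 + (73248/625)x - 970838/9375
check: W g = -(14/5)x^4 + (672/25)x^3 - (4382/125)x^2 - (109872/625)x + 1471882/9375
so W g − (-3/2)·g = -7x^4 - 7x^2 + 5/3 = f ✓

the image equals g(x) = -(14/5)x^4 - (448/25)x^3 + (2338/125)x^2 + (73248/625)x - 970838/9375


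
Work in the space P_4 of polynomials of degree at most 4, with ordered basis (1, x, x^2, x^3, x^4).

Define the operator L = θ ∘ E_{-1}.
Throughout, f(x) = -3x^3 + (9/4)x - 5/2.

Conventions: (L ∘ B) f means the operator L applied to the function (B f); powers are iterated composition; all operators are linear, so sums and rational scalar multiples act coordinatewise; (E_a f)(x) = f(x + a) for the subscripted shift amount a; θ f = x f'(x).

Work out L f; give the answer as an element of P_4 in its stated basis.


E_{-1} f = -3x^3 + 9x^2 - (27/4)x - 7/4
θ E_{-1} f = -9x^3 + 18x^2 - (27/4)x

g(x) = -9x^3 + 18x^2 - (27/4)x


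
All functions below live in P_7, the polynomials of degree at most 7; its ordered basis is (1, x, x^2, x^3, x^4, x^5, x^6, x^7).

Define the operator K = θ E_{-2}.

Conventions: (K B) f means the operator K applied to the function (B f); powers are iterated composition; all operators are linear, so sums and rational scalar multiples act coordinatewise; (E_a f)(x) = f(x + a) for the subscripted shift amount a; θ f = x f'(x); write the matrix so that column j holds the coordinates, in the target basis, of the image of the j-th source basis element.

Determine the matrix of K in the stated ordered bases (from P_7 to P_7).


image of 1: 0
image of x: x
image of x^2: 2x^2 - 4x
image of x^3: 3x^3 - 12x^2 + 12x
image of x^4: 4x^4 - 24x^3 + 48x^2 - 32x
image of x^5: 5x^5 - 40x^4 + 120x^3 - 160x^2 + 80x
image of x^6: 6x^6 - 60x^5 + 240x^4 - 480x^3 + 480x^2 - 192x
image of x^7: 7x^7 - 84x^6 + 420x^5 - 1120x^4 + 1680x^3 - 1344x^2 + 448x
each image's coordinates form column j of the matrix

the matrix is [[0, 0, 0, 0, 0, 0, 0, 0]; [0, 1, -4, 12, -32, 80, -192, 448]; [0, 0, 2, -12, 48, -160, 480, -1344]; [0, 0, 0, 3, -24, 120, -480, 1680]; [0, 0, 0, 0, 4, -40, 240, -1120]; [0, 0, 0, 0, 0, 5, -60, 420]; [0, 0, 0, 0, 0, 0, 6, -84]; [0, 0, 0, 0, 0, 0, 0, 7]] (rows listed top to bottom)


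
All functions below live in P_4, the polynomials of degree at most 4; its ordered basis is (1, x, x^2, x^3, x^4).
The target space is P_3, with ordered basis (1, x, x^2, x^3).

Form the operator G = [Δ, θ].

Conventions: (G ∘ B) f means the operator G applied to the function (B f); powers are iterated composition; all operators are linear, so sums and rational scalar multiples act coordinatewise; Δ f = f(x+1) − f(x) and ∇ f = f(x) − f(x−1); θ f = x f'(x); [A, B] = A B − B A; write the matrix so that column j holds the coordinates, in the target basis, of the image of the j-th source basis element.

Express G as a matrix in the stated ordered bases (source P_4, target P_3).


image of 1: 0
image of x: 1
image of x^2: 2x + 2
image of x^3: 3x^2 + 6x + 3
image of x^4: 4x^3 + 12x^2 + 12x + 4
each image's coordinates form column j of the matrix

the matrix is [[0, 1, 2, 3, 4]; [0, 0, 2, 6, 12]; [0, 0, 0, 3, 12]; [0, 0, 0, 0, 4]] (rows listed top to bottom)


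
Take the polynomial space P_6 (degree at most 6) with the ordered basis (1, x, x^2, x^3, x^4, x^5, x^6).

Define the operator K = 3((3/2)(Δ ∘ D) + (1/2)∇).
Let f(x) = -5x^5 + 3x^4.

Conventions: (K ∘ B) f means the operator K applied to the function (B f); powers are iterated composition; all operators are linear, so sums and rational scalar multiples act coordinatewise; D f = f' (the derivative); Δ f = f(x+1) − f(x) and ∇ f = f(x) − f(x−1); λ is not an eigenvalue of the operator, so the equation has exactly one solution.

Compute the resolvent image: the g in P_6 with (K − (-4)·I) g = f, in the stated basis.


write g with unknown coordinates in the stated basis and equate coefficients in (K − (-4)·I) g = f
solving from the highest basis element down gives g = -(5/4)x^5 + (99/32)x^4 + (1203/64)x^3 - (4647/512)x^2 - (244839/2048)x - 227751/16384
check: K g = -(75/8)x^4 - (1203/16)x^3 + (4647/128)x^2 + (244839/512)x + 227751/4096
so K g − (-4)·g = -5x^5 + 3x^4 = f ✓

g(x) = -(5/4)x^5 + (99/32)x^4 + (1203/64)x^3 - (4647/512)x^2 - (244839/2048)x - 227751/16384


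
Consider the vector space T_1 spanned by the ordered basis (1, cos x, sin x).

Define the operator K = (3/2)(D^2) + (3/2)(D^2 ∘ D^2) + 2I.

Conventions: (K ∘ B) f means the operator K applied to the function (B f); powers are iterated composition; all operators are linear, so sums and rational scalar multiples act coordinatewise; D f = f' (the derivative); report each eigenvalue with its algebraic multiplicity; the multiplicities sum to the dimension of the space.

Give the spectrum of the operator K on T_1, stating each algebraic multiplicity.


λ = 2 (multiplicity 3)

image of 1: 2
image of cos x: 2cos x
image of sin x: 2sin x
the matrix is diagonal; its diagonal is (2, 2, 2)
for a triangular matrix the eigenvalues are the diagonal entries, with algebraic multiplicity their repetition count


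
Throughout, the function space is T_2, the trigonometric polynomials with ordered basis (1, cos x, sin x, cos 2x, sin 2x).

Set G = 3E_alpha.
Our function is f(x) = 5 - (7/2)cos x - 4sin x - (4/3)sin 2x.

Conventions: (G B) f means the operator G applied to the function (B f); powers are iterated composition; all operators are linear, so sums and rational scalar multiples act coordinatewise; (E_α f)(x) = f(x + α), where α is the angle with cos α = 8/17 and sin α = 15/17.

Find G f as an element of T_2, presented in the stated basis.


the result is g(x) = 15 - (264/17)cos x + (123/34)sin x - (960/289)cos 2x + (644/289)sin 2x

E_alpha f = 5 - (88/17)cos x + (41/34)sin x - (320/289)cos 2x + (644/867)sin 2x
(3E_alpha) f = 15 - (264/17)cos x + (123/34)sin x - (960/289)cos 2x + (644/289)sin 2x


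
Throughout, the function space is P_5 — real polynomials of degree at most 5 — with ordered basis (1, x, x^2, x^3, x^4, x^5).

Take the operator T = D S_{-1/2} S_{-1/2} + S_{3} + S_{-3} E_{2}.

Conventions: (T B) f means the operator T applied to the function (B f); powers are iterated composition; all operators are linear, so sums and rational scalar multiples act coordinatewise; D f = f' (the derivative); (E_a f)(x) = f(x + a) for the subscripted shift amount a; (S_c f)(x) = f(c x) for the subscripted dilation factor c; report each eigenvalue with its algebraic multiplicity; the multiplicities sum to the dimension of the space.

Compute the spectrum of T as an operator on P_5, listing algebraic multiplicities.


image of 1: 2
image of x: 9/4
image of x^2: 18x^2 - (95/8)x + 4
image of x^3: (3459/64)x^2 - 36x + 8
image of x^4: 162x^4 - (13823/64)x^3 + 216x^2 - 96x + 16
image of x^5: (829445/1024)x^4 - 1080x^3 + 720x^2 - 240x + 32
the matrix is upper triangular; its diagonal is (2, 0, 18, 0, 162, 0)
for a triangular matrix the eigenvalues are the diagonal entries, with algebraic multiplicity their repetition count

λ = 0 (multiplicity 3), λ = 2 (multiplicity 1), λ = 18 (multiplicity 1), λ = 162 (multiplicity 1)


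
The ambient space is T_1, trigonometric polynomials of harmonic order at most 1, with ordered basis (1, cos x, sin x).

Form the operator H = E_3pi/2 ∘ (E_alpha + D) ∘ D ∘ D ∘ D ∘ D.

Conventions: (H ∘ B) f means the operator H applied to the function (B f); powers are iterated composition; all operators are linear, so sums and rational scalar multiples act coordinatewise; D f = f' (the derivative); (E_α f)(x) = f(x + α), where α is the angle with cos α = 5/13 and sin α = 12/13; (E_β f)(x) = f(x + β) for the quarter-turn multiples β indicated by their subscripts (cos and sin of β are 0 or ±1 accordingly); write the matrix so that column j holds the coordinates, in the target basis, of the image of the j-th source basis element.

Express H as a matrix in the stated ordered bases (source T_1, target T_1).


image of 1: 0
image of cos x: (25/13)cos x + (5/13)sin x
image of sin x: -(5/13)cos x + (25/13)sin x
each image's coordinates form column j of the matrix

the matrix is [[0, 0, 0]; [0, 25/13, -5/13]; [0, 5/13, 25/13]] (rows listed top to bottom)


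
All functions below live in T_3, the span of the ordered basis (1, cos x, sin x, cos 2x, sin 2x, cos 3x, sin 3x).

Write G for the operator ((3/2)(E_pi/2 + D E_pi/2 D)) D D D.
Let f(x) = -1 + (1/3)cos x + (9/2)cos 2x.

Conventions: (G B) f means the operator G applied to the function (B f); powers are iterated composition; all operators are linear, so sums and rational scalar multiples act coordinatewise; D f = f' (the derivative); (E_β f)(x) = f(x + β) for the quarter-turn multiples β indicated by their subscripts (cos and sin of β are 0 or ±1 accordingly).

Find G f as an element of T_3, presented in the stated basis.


D f = -(1/3)sin x - 9sin 2x
D D f = -(1/3)cos x - 18cos 2x
D (D D) f = (1/3)sin x + 36sin 2x
E_pi/2 D (D D) f = (1/3)cos x - 36sin 2x
D D (D D) f = (1/3)cos x + 72cos 2x
E_pi/2 D D (D D) f = -(1/3)sin x - 72cos 2x
D E_pi/2 D D (D D) f = -(1/3)cos x + 144sin 2x
(E_pi/2 + D E_pi/2 D) D (D D) f = 108sin 2x
((3/2)(E_pi/2 + D E_pi/2 D)) D (D D) f = 162sin 2x

the image equals g(x) = 162sin 2x


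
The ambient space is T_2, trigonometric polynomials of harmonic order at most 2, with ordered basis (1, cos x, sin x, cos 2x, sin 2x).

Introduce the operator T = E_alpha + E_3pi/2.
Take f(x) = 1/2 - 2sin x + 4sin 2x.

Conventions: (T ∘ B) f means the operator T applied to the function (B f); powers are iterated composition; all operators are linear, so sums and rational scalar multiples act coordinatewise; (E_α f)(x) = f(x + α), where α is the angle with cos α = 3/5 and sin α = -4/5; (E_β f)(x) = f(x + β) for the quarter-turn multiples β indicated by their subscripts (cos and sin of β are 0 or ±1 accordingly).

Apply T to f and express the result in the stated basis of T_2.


the image equals g(x) = 1 + (18/5)cos x - (6/5)sin x - (96/25)cos 2x - (128/25)sin 2x

E_alpha f = 1/2 + (8/5)cos x - (6/5)sin x - (96/25)cos 2x - (28/25)sin 2x
E_3pi/2 f = 1/2 + 2cos x - 4sin 2x
(E_alpha + E_3pi/2) f = 1 + (18/5)cos x - (6/5)sin x - (96/25)cos 2x - (128/25)sin 2x
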